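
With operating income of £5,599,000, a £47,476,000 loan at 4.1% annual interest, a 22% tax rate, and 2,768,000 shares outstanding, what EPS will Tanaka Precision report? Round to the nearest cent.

£1.03

Pre-tax income = £5,599,000 − £1,946,516.00 = £3,652,484.00.
Net income = £3,652,484.00 × (1 − 0.22) = £2,848,937.52.
Per share: £2,848,937.52 / 2,768,000 shares = £1.03.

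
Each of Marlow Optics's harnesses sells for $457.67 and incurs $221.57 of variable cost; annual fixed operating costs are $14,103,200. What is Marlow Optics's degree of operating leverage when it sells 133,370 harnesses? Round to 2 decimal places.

1.81

At 133,370 units, contribution = 133,370 × $236.10 = $31,488,657.00.
EBIT = $31,488,657.00 − $14,103,200 = $17,385,457.00.
So DOL = total CM / EBIT = $31,488,657.00 / $17,385,457.00 = 1.8112.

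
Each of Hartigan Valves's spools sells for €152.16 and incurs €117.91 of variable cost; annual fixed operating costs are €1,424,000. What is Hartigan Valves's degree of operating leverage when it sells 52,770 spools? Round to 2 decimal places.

4.71

At 52,770 units, contribution = 52,770 × €34.25 = €1,807,372.50.
Subtracting fixed costs: EBIT = €1,807,372.50 − €1,424,000 = €383,372.50.
Degree of operating leverage = €1,807,372.50 / €383,372.50 = 4.7144.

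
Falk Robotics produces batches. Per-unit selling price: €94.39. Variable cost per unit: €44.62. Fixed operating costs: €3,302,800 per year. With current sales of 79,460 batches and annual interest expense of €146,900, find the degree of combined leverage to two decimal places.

7.83

At 79,460 units, contribution = 79,460 × €49.77 = €3,954,724.20.
Subtracting fixed costs: EBIT = €3,954,724.20 − €3,302,800 = €651,924.20. Interest = €146,900.00, so EBIT − I = €505,024.20.
Degree of total leverage = total CM / (EBIT − interest) = €3,954,724.20 / €505,024.20 = 7.8308.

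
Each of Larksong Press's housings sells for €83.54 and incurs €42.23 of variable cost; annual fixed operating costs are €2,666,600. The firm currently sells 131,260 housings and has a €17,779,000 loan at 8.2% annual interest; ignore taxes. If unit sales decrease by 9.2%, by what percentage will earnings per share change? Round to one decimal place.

-38.4%

At 131,260 units, contribution = 131,260 × €41.31 = €5,422,350.60.
Subtracting fixed costs: EBIT = €5,422,350.60 − €2,666,600 = €2,755,750.60.
Interest = €1,457,878.00, so EBIT − I = €1,297,872.60.
Degree of combined leverage = contribution ÷ (EBIT − I) = €5,422,350.60 ÷ €1,297,872.60 = 4.1779.
EPS therefore changes by 4.1779 × (-9.2%) = -38.4%.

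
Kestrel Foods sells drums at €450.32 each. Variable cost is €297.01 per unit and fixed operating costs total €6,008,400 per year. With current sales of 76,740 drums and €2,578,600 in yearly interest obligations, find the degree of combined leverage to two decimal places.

3.70

Contribution at this volume is 76,740 × €153.31 = €11,765,009.40.
EBIT = €11,765,009.40 − €6,008,400 = €5,756,609.40. Interest = €2,578,600.00.
DOL = €11,765,009.40 ÷ €5,756,609.40 = 2.0437; DFL = €5,756,609.40 ÷ €3,178,009.40 = 1.8114.
DCL = DOL × DFL = 2.0437 × 1.8114 = 3.7020.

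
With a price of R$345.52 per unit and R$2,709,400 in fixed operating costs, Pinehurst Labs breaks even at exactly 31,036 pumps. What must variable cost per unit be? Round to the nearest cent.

Contribution per unit must be FC / Q = R$2,709,400 / 31,036 = R$87.2986.
Variable cost per unit = R$345.52 − R$87.2986 = R$258.22.

R$258.22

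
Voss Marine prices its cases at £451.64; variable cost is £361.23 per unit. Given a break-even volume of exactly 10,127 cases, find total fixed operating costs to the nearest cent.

Contribution margin per unit = £451.64 − £361.23 = £90.41.
Fixed costs = break-even units × CM = 10,127 × £90.41 = £915,582.07.

£915,582.07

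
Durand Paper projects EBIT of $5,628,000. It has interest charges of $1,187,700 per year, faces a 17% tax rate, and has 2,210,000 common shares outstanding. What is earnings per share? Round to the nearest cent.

Pre-tax income = $5,628,000 − $1,187,700.00 = $4,440,300.00.
Net income = $4,440,300.00 × (1 − 0.17) = $3,685,449.00.
Per share: $3,685,449.00 / 2,210,000 shares = $1.67.

$1.67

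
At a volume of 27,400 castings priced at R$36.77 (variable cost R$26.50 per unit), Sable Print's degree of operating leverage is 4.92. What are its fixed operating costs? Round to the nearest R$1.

At 27,400 units, contribution = 27,400 × R$10.27 = R$281,398.00.
DOL = contribution / EBIT, so EBIT = R$281,398.00 / 4.92 = R$57,194.72.
Fixed costs = CM − EBIT = R$281,398.00 − R$57,194.72 = R$224,203.

R$224,203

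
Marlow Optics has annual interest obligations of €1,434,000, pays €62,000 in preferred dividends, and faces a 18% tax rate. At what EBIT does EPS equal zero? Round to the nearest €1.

€1,509,610

Grossing the preferred dividend up to pre-tax terms: €62,000 / (1 − 0.18) = €75,609.76.
Financial break-even EBIT = interest + D_p ÷ (1 − t) = €1,434,000 + €75,609.76 = €1,509,609.76.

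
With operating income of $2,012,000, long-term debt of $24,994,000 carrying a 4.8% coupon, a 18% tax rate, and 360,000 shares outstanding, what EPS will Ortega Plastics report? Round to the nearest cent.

Pre-tax income = $2,012,000 − $1,199,712.00 = $812,288.00.
After tax at 18%: net income = $812,288.00 × 0.82 = $666,076.16.
EPS = $666,076.16 ÷ 360,000 = $1.85.

$1.85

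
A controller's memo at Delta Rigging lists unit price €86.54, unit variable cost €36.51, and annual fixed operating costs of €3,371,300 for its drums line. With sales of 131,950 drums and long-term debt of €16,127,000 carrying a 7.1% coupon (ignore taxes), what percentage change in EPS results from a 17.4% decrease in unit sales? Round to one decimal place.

Contribution at this volume is 131,950 × €50.03 = €6,601,458.50.
Subtracting fixed costs: EBIT = €6,601,458.50 − €3,371,300 = €3,230,158.50.
After interest of €1,145,017.00, pre-tax earnings = €2,085,141.50.
DCL = total CM / (EBIT − I) = €6,601,458.50 / €2,085,141.50 = 3.1660.
EPS therefore changes by 3.1660 × (-17.4%) = -55.1%.

-55.1%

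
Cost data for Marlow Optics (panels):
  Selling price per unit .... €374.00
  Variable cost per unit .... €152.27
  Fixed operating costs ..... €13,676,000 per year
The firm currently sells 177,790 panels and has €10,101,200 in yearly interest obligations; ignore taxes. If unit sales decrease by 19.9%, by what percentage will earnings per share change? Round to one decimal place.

-50.1%

Total contribution margin = 177,790 × €221.73 = €39,421,376.70.
Operating income = contribution − fixed costs = €39,421,376.70 − €13,676,000 = €25,745,376.70.
After interest of €10,101,200.00, pre-tax earnings = €15,644,176.70.
DCL = total CM / (EBIT − I) = €39,421,376.70 / €15,644,176.70 = 2.5199.
EPS therefore changes by 2.5199 × (-19.9%) = -50.1%.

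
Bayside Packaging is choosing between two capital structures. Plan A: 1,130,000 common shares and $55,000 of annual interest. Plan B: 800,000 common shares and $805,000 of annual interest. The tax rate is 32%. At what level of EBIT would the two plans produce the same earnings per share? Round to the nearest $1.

$2,623,182

At indifference, (EBIT − 55,000)(1 − t)/1,130,000 = (EBIT − 805,000)(1 − t)/800,000.
The (1 − t) factor cancels: (EBIT − 55,000) × 800,000 = (EBIT − 805,000) × 1,130,000.
Solving, EBIT = (805,000·1,130,000 − 55,000·800,000) / (1,130,000 − 800,000) = 865,650,000,000 / 330,000 = 2,623,181.82.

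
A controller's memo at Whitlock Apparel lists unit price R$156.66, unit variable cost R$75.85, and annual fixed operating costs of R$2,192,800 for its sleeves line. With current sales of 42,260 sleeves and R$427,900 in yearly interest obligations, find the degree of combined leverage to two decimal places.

Contribution at this volume is 42,260 × R$80.81 = R$3,415,030.60.
Operating income = contribution − fixed costs = R$3,415,030.60 − R$2,192,800 = R$1,222,230.60. Interest = R$427,900.00.
DOL = R$3,415,030.60 ÷ R$1,222,230.60 = 2.7941; DFL = R$1,222,230.60 ÷ R$794,330.60 = 1.5387.
DCL = DOL × DFL = 2.7941 × 1.5387 = 4.2993.

4.30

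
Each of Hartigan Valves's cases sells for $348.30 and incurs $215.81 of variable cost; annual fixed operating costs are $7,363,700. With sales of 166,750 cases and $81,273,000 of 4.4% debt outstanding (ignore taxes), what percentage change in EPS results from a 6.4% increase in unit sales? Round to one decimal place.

+12.7%

Contribution at this volume is 166,750 × $132.49 = $22,092,707.50.
EBIT = $22,092,707.50 − $7,363,700 = $14,729,007.50.
After interest of $3,576,012.00, pre-tax earnings = $11,152,995.50.
Degree of combined leverage = contribution ÷ (EBIT − I) = $22,092,707.50 ÷ $11,152,995.50 = 1.9809.
%ΔEPS = DCL × %ΔSales = 1.9809 × +6.4% = +12.7%.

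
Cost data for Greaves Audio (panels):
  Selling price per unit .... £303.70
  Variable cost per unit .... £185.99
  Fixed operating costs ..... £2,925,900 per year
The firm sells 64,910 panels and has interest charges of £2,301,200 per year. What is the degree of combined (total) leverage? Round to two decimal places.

3.17

Total contribution margin = 64,910 × £117.71 = £7,640,556.10.
Operating income = contribution − fixed costs = £7,640,556.10 − £2,925,900 = £4,714,656.10. Interest = £2,301,200.00, so EBIT − I = £2,413,456.10.
Degree of total leverage = total CM / (EBIT − interest) = £7,640,556.10 / £2,413,456.10 = 3.1658.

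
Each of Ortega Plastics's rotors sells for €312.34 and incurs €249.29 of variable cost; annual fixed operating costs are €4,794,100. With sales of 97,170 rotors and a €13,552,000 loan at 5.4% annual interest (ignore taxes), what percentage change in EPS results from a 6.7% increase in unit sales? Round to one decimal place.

+68.3%

Total contribution margin = 97,170 × €63.05 = €6,126,568.50.
Subtracting fixed costs: EBIT = €6,126,568.50 − €4,794,100 = €1,332,468.50.
After interest of €731,808.00, pre-tax earnings = €600,660.50.
Degree of combined leverage = contribution ÷ (EBIT − I) = €6,126,568.50 ÷ €600,660.50 = 10.1997.
%ΔEPS = DCL × %ΔSales = 10.1997 × +6.7% = +68.3%.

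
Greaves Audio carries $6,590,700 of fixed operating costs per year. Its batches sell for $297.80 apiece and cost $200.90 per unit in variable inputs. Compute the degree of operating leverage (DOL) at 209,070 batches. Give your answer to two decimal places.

1.48

Total contribution margin = 209,070 × $96.90 = $20,258,883.00.
Operating income = contribution − fixed costs = $20,258,883.00 − $6,590,700 = $13,668,183.00.
DOL = contribution ÷ EBIT = $20,258,883.00 ÷ $13,668,183.00 = 1.4822.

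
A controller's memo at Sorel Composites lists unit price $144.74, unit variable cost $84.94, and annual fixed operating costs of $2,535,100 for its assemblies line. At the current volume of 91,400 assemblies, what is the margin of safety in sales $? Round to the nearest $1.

$7,093,277

Contribution margin per unit = $144.74 − $84.94 = $59.80. Break-even units = $2,535,100 ÷ $59.80 = 42,392.98; break-even revenue = 42,392.98 × $144.74 = $6,135,959.43.
Current sales = 91,400 × $144.74 = $13,229,236.00.
Margin of safety = $13,229,236.00 − $6,135,959.43 = $7,093,277.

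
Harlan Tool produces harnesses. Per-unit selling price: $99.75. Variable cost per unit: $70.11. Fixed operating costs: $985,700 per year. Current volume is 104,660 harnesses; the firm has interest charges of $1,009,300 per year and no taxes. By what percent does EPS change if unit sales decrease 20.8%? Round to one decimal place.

Contribution at this volume is 104,660 × $29.64 = $3,102,122.40.
Operating income = contribution − fixed costs = $3,102,122.40 − $985,700 = $2,116,422.40.
Interest = $1,009,300.00, so EBIT − I = $1,107,122.40.
DCL = total CM / (EBIT − I) = $3,102,122.40 / $1,107,122.40 = 2.8020.
%ΔEPS = DCL × %ΔSales = 2.8020 × -20.8% = -58.3%.

-58.3%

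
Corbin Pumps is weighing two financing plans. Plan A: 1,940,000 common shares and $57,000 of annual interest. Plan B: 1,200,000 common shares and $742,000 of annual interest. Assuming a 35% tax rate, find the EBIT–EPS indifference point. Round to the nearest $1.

$1,852,811

At indifference, (EBIT − 57,000)(1 − t)/1,940,000 = (EBIT − 742,000)(1 − t)/1,200,000.
The (1 − t) factor cancels: (EBIT − 57,000) × 1,200,000 = (EBIT − 742,000) × 1,940,000.
EBIT × (1,940,000 − 1,200,000) = 742,000 × 1,940,000 − 57,000 × 1,200,000 = 1,371,080,000,000, so EBIT = 1,371,080,000,000 ÷ 740,000 = 1,852,810.81.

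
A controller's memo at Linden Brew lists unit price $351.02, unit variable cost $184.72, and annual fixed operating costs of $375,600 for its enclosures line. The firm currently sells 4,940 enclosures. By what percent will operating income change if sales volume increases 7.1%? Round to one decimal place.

At 4,940 units, contribution = 4,940 × $166.30 = $821,522.00.
Subtracting fixed costs: EBIT = $821,522.00 − $375,600 = $445,922.00.
Degree of operating leverage = $821,522.00 / $445,922.00 = 1.8423.
So EBIT moves 1.8423 × (+7.1%) = +13.1%.

+13.1%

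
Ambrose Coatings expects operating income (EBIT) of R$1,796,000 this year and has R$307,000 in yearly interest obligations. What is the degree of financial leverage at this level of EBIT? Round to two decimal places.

Interest = R$307,000.00.
Degree of financial leverage = EBIT / (EBIT − interest) = R$1,796,000 / R$1,489,000.00 = 1.2062.

1.21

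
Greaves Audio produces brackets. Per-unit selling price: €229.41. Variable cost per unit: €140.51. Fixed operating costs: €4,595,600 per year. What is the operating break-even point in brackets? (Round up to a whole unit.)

Contribution margin per unit = €229.41 − €140.51 = €88.90.
Units to break even: €4,595,600 ÷ €88.90 = 51,694.04, rounded up to 51,695.

51,695 brackets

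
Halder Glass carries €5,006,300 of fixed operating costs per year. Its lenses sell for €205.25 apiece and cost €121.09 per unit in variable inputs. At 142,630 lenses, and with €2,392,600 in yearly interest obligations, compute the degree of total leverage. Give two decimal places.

At 142,630 units, contribution = 142,630 × €84.16 = €12,003,740.80.
Subtracting fixed costs: EBIT = €12,003,740.80 − €5,006,300 = €6,997,440.80. Interest = €2,392,600.00, so EBIT − I = €4,604,840.80.
Degree of total leverage = total CM / (EBIT − interest) = €12,003,740.80 / €4,604,840.80 = 2.6068.

2.61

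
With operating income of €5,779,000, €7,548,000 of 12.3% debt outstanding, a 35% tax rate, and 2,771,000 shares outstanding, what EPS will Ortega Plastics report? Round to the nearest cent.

€1.14

Interest = €928,404.00, so EBT = €5,779,000 − €928,404.00 = €4,850,596.00.
Net income = €4,850,596.00 × (1 − 0.35) = €3,152,887.40.
Per share: €3,152,887.40 / 2,771,000 shares = €1.14.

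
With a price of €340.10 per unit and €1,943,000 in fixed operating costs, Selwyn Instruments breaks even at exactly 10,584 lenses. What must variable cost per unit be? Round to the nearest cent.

€156.52

Contribution per unit must be FC / Q = €1,943,000 / 10,584 = €183.5790.
Hence VC = price − CM = €340.10 − €183.5790 = €156.52.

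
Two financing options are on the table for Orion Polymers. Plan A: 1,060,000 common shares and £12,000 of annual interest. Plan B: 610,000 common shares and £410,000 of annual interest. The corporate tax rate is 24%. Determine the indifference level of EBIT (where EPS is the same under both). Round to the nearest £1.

£949,511

Set EPS_A = EPS_B: (EBIT − £12,000)(1 − 0.24) ÷ 1,060,000 = (EBIT − £410,000)(1 − 0.24) ÷ 610,000.
The (1 − t) factor cancels: (EBIT − 12,000) × 610,000 = (EBIT − 410,000) × 1,060,000.
EBIT × (1,060,000 − 610,000) = 410,000 × 1,060,000 − 12,000 × 610,000 = 427,280,000,000, so EBIT = 427,280,000,000 ÷ 450,000 = 949,511.11.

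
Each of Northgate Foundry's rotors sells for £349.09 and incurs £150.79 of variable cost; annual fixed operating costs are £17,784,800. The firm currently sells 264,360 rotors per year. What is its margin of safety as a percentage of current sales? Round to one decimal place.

66.1%

Contribution margin per unit = £349.09 − £150.79 = £198.30. Break-even units = £17,784,800 ÷ £198.30 = 89,686.33; break-even revenue = 89,686.33 × £349.09 = £31,308,602.28.
Current sales = 264,360 × £349.09 = £92,285,432.40.
Margin of safety = (£92,285,432.40 − £31,308,602.28) ÷ £92,285,432.40 = 66.1%.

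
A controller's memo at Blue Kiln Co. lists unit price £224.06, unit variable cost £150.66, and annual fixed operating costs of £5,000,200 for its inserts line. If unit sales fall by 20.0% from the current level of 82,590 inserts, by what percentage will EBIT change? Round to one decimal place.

At 82,590 units, contribution = 82,590 × £73.40 = £6,062,106.00.
EBIT = £6,062,106.00 − £5,000,200 = £1,061,906.00.
So DOL = total CM / EBIT = £6,062,106.00 / £1,061,906.00 = 5.7087.
Operating income changes by 5.7087 × -20.0% = -114.2%.

-114.2%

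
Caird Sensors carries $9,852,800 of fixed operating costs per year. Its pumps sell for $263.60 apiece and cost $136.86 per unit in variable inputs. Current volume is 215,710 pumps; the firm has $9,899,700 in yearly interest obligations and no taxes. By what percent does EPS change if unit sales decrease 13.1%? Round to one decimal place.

-47.2%

At 215,710 units, contribution = 215,710 × $126.74 = $27,339,085.40.
Subtracting fixed costs: EBIT = $27,339,085.40 − $9,852,800 = $17,486,285.40.
Interest = $9,899,700.00, so EBIT − I = $7,586,585.40.
Degree of combined leverage = contribution ÷ (EBIT − I) = $27,339,085.40 ÷ $7,586,585.40 = 3.6036.
%ΔEPS = DCL × %ΔSales = 3.6036 × -13.1% = -47.2%.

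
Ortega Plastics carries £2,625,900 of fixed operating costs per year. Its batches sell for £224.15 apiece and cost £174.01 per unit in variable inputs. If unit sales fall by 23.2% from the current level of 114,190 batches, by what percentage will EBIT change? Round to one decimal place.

-42.9%

Contribution at this volume is 114,190 × £50.14 = £5,725,486.60.
Operating income = contribution − fixed costs = £5,725,486.60 − £2,625,900 = £3,099,586.60.
Degree of operating leverage = £5,725,486.60 / £3,099,586.60 = 1.8472.
Operating income changes by 1.8472 × -23.2% = -42.9%.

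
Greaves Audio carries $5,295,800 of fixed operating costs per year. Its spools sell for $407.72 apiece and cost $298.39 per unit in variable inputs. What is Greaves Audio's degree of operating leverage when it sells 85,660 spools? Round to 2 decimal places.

2.30

Total contribution margin = 85,660 × $109.33 = $9,365,207.80.
EBIT = $9,365,207.80 − $5,295,800 = $4,069,407.80.
So DOL = total CM / EBIT = $9,365,207.80 / $4,069,407.80 = 2.3014.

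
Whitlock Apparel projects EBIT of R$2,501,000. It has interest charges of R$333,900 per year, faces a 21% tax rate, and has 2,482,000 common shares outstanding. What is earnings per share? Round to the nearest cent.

R$0.69

Pre-tax income = R$2,501,000 − R$333,900.00 = R$2,167,100.00.
Net income = R$2,167,100.00 × (1 − 0.21) = R$1,712,009.00.
Per share: R$1,712,009.00 / 2,482,000 shares = R$0.69.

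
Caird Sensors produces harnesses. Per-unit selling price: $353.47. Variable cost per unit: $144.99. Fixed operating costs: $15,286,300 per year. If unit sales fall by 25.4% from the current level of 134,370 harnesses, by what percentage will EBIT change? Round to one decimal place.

Total contribution margin = 134,370 × $208.48 = $28,013,457.60.
EBIT = $28,013,457.60 − $15,286,300 = $12,727,157.60.
So DOL = total CM / EBIT = $28,013,457.60 / $12,727,157.60 = 2.2011.
So EBIT moves 2.2011 × (-25.4%) = -55.9%.

-55.9%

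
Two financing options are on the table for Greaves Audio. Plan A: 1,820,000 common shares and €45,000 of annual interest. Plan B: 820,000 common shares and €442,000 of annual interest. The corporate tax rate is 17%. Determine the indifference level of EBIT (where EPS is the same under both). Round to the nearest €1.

€767,540

Set EPS_A = EPS_B: (EBIT − €45,000)(1 − 0.17) ÷ 1,820,000 = (EBIT − €442,000)(1 − 0.17) ÷ 820,000.
The (1 − t) factor cancels: (EBIT − 45,000) × 820,000 = (EBIT − 442,000) × 1,820,000.
Solving, EBIT = (442,000·1,820,000 − 45,000·820,000) / (1,820,000 − 820,000) = 767,540,000,000 / 1,000,000 = 767,540.00.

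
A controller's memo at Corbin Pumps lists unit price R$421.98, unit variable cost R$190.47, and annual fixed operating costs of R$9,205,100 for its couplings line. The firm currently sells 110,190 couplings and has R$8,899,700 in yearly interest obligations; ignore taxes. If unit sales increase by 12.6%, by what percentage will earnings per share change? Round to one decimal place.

+43.4%

Contribution at this volume is 110,190 × R$231.51 = R$25,510,086.90.
EBIT = R$25,510,086.90 − R$9,205,100 = R$16,304,986.90.
After interest of R$8,899,700.00, pre-tax earnings = R$7,405,286.90.
DCL = total CM / (EBIT − I) = R$25,510,086.90 / R$7,405,286.90 = 3.4448.
%ΔEPS = DCL × %ΔSales = 3.4448 × +12.6% = +43.4%.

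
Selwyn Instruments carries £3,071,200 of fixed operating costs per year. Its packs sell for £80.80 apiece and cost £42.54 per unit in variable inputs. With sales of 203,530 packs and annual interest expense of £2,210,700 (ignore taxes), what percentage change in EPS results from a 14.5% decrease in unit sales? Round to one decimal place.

-45.1%

At 203,530 units, contribution = 203,530 × £38.26 = £7,787,057.80.
Operating income = contribution − fixed costs = £7,787,057.80 − £3,071,200 = £4,715,857.80.
Interest = £2,210,700.00, so EBIT − I = £2,505,157.80.
Degree of combined leverage = contribution ÷ (EBIT − I) = £7,787,057.80 ÷ £2,505,157.80 = 3.1084.
EPS therefore changes by 3.1084 × (-14.5%) = -45.1%.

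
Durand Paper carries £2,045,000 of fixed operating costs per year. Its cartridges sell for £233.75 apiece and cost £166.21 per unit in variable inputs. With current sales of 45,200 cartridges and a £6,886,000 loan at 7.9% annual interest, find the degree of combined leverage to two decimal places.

Contribution at this volume is 45,200 × £67.54 = £3,052,808.00.
Subtracting fixed costs: EBIT = £3,052,808.00 − £2,045,000 = £1,007,808.00. Interest = £543,994.00.
DOL = £3,052,808.00 ÷ £1,007,808.00 = 3.0292; DFL = £1,007,808.00 ÷ £463,814.00 = 2.1729.
Combined leverage = 3.0292 × 2.1729 = 6.5821.

6.58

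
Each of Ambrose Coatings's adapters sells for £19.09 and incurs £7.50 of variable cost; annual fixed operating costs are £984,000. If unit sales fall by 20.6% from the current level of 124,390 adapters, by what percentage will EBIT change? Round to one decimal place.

-64.9%

At 124,390 units, contribution = 124,390 × £11.59 = £1,441,680.10.
EBIT = £1,441,680.10 − £984,000 = £457,680.10.
So DOL = total CM / EBIT = £1,441,680.10 / £457,680.10 = 3.1500.
%ΔEBIT = DOL × %ΔSales = 3.1500 × -20.6% = -64.9%.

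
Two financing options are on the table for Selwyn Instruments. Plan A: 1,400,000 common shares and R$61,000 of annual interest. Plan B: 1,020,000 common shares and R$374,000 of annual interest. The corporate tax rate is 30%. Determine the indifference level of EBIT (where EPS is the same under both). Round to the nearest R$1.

At indifference, (EBIT − 61,000)(1 − t)/1,400,000 = (EBIT − 374,000)(1 − t)/1,020,000.
The (1 − t) factor cancels: (EBIT − 61,000) × 1,020,000 = (EBIT − 374,000) × 1,400,000.
Solving, EBIT = (374,000·1,400,000 − 61,000·1,020,000) / (1,400,000 − 1,020,000) = 461,380,000,000 / 380,000 = 1,214,157.89.

R$1,214,158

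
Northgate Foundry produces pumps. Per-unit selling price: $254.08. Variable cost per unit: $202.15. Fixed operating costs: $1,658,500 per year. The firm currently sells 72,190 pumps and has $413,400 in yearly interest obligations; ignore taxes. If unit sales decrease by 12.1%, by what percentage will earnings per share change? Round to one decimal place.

At 72,190 units, contribution = 72,190 × $51.93 = $3,748,826.70.
Subtracting fixed costs: EBIT = $3,748,826.70 − $1,658,500 = $2,090,326.70.
After interest of $413,400.00, pre-tax earnings = $1,676,926.70.
Degree of combined leverage = contribution ÷ (EBIT − I) = $3,748,826.70 ÷ $1,676,926.70 = 2.2355.
EPS therefore changes by 2.2355 × (-12.1%) = -27.0%.

-27.0%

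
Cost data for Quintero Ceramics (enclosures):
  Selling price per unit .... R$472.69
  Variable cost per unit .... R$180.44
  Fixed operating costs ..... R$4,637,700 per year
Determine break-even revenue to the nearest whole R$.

R$7,501,093

CM per unit = R$472.69 − R$180.44 = R$292.25; CM ratio = R$292.25 / R$472.69 = 0.6183.
Break-even sales = FC ÷ CM ratio = R$4,637,700 × R$472.69 / R$292.25 = R$7,501,093.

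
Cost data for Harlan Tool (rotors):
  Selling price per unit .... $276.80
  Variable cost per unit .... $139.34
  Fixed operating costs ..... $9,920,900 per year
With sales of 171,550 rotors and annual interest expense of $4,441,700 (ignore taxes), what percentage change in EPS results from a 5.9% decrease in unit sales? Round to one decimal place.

-15.1%

Total contribution margin = 171,550 × $137.46 = $23,581,263.00.
Operating income = contribution − fixed costs = $23,581,263.00 − $9,920,900 = $13,660,363.00.
Interest = $4,441,700.00, so EBIT − I = $9,218,663.00.
Degree of combined leverage = contribution ÷ (EBIT − I) = $23,581,263.00 ÷ $9,218,663.00 = 2.5580.
%ΔEPS = DCL × %ΔSales = 2.5580 × -5.9% = -15.1%.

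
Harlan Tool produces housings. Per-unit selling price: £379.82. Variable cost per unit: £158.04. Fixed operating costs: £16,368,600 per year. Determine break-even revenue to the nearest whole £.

Contribution margin per unit = £379.82 − £158.04 = £221.78, a CM ratio of £221.78 ÷ £379.82 = 0.5839.
Break-even sales = FC ÷ CM ratio = £16,368,600 × £379.82 / £221.78 = £28,032,833.

£28,032,833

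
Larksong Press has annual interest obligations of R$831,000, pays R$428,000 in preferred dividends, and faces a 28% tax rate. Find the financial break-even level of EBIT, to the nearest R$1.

R$1,425,444

Preferred dividends are paid after tax, so their pre-tax equivalent is R$428,000 ÷ (1 − 0.28) = R$594,444.44.
Financial break-even EBIT = interest + D_p ÷ (1 − t) = R$831,000 + R$594,444.44 = R$1,425,444.44.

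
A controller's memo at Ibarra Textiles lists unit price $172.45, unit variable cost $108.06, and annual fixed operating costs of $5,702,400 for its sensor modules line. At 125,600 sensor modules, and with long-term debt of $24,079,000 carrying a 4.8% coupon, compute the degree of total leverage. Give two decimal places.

6.58

Contribution at this volume is 125,600 × $64.39 = $8,087,384.00.
Operating income = contribution − fixed costs = $8,087,384.00 − $5,702,400 = $2,384,984.00. Interest = $1,155,792.00, so EBIT − I = $1,229,192.00.
DCL = contribution ÷ (EBIT − I) = $8,087,384.00 ÷ $1,229,192.00 = 6.5794.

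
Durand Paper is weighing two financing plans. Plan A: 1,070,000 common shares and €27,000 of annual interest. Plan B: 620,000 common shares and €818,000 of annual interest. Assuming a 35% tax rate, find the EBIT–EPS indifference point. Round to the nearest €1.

At indifference, (EBIT − 27,000)(1 − t)/1,070,000 = (EBIT − 818,000)(1 − t)/620,000.
The (1 − t) factor cancels: (EBIT − 27,000) × 620,000 = (EBIT − 818,000) × 1,070,000.
Solving, EBIT = (818,000·1,070,000 − 27,000·620,000) / (1,070,000 − 620,000) = 858,520,000,000 / 450,000 = 1,907,822.22.

€1,907,822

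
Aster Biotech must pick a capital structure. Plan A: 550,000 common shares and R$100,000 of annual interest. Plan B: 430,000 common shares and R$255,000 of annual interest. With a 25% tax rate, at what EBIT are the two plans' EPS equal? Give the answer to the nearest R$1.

Set EPS_A = EPS_B: (EBIT − R$100,000)(1 − 0.25) ÷ 550,000 = (EBIT − R$255,000)(1 − 0.25) ÷ 430,000.
The (1 − t) factor cancels: (EBIT − 100,000) × 430,000 = (EBIT − 255,000) × 550,000.
Solving, EBIT = (255,000·550,000 − 100,000·430,000) / (550,000 − 430,000) = 97,250,000,000 / 120,000 = 810,416.67.

R$810,417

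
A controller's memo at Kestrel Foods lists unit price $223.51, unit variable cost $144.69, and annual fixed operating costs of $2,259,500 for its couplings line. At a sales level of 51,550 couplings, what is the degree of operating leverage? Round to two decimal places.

Contribution at this volume is 51,550 × $78.82 = $4,063,171.00.
Subtracting fixed costs: EBIT = $4,063,171.00 − $2,259,500 = $1,803,671.00.
Degree of operating leverage = $4,063,171.00 / $1,803,671.00 = 2.2527.

2.25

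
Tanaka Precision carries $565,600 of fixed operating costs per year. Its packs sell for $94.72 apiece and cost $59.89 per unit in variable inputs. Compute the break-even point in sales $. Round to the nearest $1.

$1,538,146

CM per unit = $94.72 − $59.89 = $34.83; CM ratio = $34.83 / $94.72 = 0.3677.
Break-even sales = FC ÷ CM ratio = $565,600 × $94.72 / $34.83 = $1,538,146.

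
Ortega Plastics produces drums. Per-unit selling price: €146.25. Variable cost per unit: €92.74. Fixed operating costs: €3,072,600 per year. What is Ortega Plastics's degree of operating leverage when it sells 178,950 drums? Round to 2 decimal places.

1.47

Contribution at this volume is 178,950 × €53.51 = €9,575,614.50.
EBIT = €9,575,614.50 − €3,072,600 = €6,503,014.50.
Degree of operating leverage = €9,575,614.50 / €6,503,014.50 = 1.4725.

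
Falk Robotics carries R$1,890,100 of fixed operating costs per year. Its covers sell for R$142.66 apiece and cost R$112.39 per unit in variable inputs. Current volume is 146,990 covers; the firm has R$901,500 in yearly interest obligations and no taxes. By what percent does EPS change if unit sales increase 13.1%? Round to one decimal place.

Total contribution margin = 146,990 × R$30.27 = R$4,449,387.30.
Operating income = contribution − fixed costs = R$4,449,387.30 − R$1,890,100 = R$2,559,287.30.
After interest of R$901,500.00, pre-tax earnings = R$1,657,787.30.
Degree of combined leverage = contribution ÷ (EBIT − I) = R$4,449,387.30 ÷ R$1,657,787.30 = 2.6839.
EPS therefore changes by 2.6839 × (+13.1%) = +35.2%.

+35.2%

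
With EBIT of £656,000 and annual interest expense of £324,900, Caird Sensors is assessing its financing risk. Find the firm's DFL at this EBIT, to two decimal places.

Interest = £324,900.00.
DFL = EBIT ÷ (EBIT − I) = £656,000 ÷ (£656,000 − £324,900.00) = £656,000 ÷ £331,100.00 = 1.9813.

1.98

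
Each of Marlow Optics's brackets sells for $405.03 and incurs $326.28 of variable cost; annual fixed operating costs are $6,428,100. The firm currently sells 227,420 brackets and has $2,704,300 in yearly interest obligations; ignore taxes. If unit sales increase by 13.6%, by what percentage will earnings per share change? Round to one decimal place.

At 227,420 units, contribution = 227,420 × $78.75 = $17,909,325.00.
Subtracting fixed costs: EBIT = $17,909,325.00 − $6,428,100 = $11,481,225.00.
Interest = $2,704,300.00, so EBIT − I = $8,776,925.00.
Degree of combined leverage = contribution ÷ (EBIT − I) = $17,909,325.00 ÷ $8,776,925.00 = 2.0405.
EPS therefore changes by 2.0405 × (+13.6%) = +27.8%.

+27.8%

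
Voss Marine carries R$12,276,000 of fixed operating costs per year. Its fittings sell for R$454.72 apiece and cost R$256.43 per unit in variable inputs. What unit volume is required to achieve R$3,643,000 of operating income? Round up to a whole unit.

Each unit contributes R$454.72 − R$256.43 = R$198.29.
Required volume = (fixed costs + target profit) ÷ CM = (R$12,276,000 + R$3,643,000) ÷ R$198.29 = 80,281.41, so 80,282 fittings.

80,282 fittings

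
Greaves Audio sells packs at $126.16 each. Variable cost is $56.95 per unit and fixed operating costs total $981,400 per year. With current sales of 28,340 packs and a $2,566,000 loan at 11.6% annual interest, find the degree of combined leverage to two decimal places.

2.87

Contribution at this volume is 28,340 × $69.21 = $1,961,411.40.
Operating income = contribution − fixed costs = $1,961,411.40 − $981,400 = $980,011.40. Interest = $297,656.00, so EBIT − I = $682,355.40.
DCL = contribution ÷ (EBIT − I) = $1,961,411.40 ÷ $682,355.40 = 2.8745.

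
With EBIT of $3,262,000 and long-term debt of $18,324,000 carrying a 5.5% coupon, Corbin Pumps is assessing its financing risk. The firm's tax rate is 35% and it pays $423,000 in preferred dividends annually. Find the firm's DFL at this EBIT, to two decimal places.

2.03

Interest = $1,007,820.00.
Pre-tax preferred-dividend burden = $423,000 ÷ (1 − 0.35) = $650,769.23.
DFL = EBIT ÷ [EBIT − I − D_p/(1−t)] = $3,262,000 ÷ [$3,262,000 − $1,007,820.00 − $650,769.23] = $3,262,000 ÷ $1,603,410.77 = 2.0344.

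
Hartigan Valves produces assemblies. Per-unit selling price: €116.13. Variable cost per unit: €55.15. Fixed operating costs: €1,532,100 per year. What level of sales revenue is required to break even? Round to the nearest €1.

€2,917,723

Contribution margin per unit = €116.13 − €55.15 = €60.98, a CM ratio of €60.98 ÷ €116.13 = 0.5251.
Break-even revenue = fixed costs × price ÷ CM = €1,532,100 × €116.13 ÷ €60.98 = €2,917,723.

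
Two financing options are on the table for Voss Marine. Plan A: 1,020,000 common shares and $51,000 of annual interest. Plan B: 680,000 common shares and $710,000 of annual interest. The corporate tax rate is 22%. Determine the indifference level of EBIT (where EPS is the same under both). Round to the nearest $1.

Set EPS_A = EPS_B: (EBIT − $51,000)(1 − 0.22) ÷ 1,020,000 = (EBIT − $710,000)(1 − 0.22) ÷ 680,000.
The (1 − t) factor cancels: (EBIT − 51,000) × 680,000 = (EBIT − 710,000) × 1,020,000.
EBIT × (1,020,000 − 680,000) = 710,000 × 1,020,000 − 51,000 × 680,000 = 689,520,000,000, so EBIT = 689,520,000,000 ÷ 340,000 = 2,028,000.00.

$2,028,000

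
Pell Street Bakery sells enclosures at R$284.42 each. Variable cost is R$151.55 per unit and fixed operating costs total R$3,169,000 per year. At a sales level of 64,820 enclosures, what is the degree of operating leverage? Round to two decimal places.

1.58

At 64,820 units, contribution = 64,820 × R$132.87 = R$8,612,633.40.
Operating income = contribution − fixed costs = R$8,612,633.40 − R$3,169,000 = R$5,443,633.40.
DOL = contribution ÷ EBIT = R$8,612,633.40 ÷ R$5,443,633.40 = 1.5821.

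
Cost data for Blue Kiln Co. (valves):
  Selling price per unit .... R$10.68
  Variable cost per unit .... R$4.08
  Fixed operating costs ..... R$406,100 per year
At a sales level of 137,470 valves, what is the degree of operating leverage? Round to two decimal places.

1.81

At 137,470 units, contribution = 137,470 × R$6.60 = R$907,302.00.
Subtracting fixed costs: EBIT = R$907,302.00 − R$406,100 = R$501,202.00.
DOL = contribution ÷ EBIT = R$907,302.00 ÷ R$501,202.00 = 1.8103.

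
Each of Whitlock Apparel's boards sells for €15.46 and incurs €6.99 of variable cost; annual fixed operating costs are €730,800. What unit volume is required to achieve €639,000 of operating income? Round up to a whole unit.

Each unit contributes €15.46 − €6.99 = €8.47.
Required volume = (fixed costs + target profit) ÷ CM = (€730,800 + €639,000) ÷ €8.47 = 161,723.73, so 161,724 boards.

161,724 boards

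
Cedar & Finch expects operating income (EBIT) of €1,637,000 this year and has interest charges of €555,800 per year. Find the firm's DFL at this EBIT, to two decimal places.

Interest = €555,800.00.
DFL = EBIT ÷ (EBIT − I) = €1,637,000 ÷ (€1,637,000 − €555,800.00) = €1,637,000 ÷ €1,081,200.00 = 1.5141.

1.51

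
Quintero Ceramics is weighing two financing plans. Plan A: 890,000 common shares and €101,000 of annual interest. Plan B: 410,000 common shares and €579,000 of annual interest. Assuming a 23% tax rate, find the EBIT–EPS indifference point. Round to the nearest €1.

€987,292

At indifference, (EBIT − 101,000)(1 − t)/890,000 = (EBIT − 579,000)(1 − t)/410,000.
The (1 − t) factor cancels: (EBIT − 101,000) × 410,000 = (EBIT − 579,000) × 890,000.
Solving, EBIT = (579,000·890,000 − 101,000·410,000) / (890,000 − 410,000) = 473,900,000,000 / 480,000 = 987,291.67.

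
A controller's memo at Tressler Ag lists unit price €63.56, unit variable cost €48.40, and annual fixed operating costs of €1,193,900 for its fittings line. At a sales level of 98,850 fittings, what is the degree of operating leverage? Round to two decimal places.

4.92

Contribution at this volume is 98,850 × €15.16 = €1,498,566.00.
Operating income = contribution − fixed costs = €1,498,566.00 − €1,193,900 = €304,666.00.
Degree of operating leverage = €1,498,566.00 / €304,666.00 = 4.9187.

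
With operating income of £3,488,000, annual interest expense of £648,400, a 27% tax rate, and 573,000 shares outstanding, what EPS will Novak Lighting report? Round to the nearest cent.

Pre-tax income = £3,488,000 − £648,400.00 = £2,839,600.00.
Net income = £2,839,600.00 × (1 − 0.27) = £2,072,908.00.
EPS = £2,072,908.00 ÷ 573,000 = £3.62.

£3.62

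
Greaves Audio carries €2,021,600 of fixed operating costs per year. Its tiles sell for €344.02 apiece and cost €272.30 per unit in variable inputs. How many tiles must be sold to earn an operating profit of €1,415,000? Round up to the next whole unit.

Contribution margin per unit = €344.02 − €272.30 = €71.72.
Need Q such that Q × €71.72 − €2,021,600 = €1,415,000, i.e. Q = €3,436,600 / €71.72 = 47,916.90 → 47,917.

47,917 tiles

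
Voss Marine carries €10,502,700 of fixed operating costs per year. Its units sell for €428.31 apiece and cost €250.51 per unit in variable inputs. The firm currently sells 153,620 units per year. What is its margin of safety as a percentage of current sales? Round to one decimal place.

Unit CM = price − variable cost = €428.31 − €250.51 = €177.80. Break-even units = €10,502,700 ÷ €177.80 = 59,070.30; break-even revenue = 59,070.30 × €428.31 = €25,300,401.78.
Current sales = 153,620 × €428.31 = €65,796,982.20.
Margin of safety = (€65,796,982.20 − €25,300,401.78) ÷ €65,796,982.20 = 61.5%.

61.5%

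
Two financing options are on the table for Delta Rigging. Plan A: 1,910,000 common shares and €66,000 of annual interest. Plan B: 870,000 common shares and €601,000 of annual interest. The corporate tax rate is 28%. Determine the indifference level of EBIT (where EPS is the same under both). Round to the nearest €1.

€1,048,548

Set EPS_A = EPS_B: (EBIT − €66,000)(1 − 0.28) ÷ 1,910,000 = (EBIT − €601,000)(1 − 0.28) ÷ 870,000.
Cancelling (1 − t) and cross-multiplying: 870,000·(EBIT − 66,000) = 1,910,000·(EBIT − 601,000).
EBIT × (1,910,000 − 870,000) = 601,000 × 1,910,000 − 66,000 × 870,000 = 1,090,490,000,000, so EBIT = 1,090,490,000,000 ÷ 1,040,000 = 1,048,548.08.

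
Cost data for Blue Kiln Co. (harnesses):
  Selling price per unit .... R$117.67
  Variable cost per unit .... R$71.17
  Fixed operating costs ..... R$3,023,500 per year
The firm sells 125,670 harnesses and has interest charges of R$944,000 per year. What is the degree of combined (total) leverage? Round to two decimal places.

At 125,670 units, contribution = 125,670 × R$46.50 = R$5,843,655.00.
Operating income = contribution − fixed costs = R$5,843,655.00 − R$3,023,500 = R$2,820,155.00. Interest = R$944,000.00, so EBIT − I = R$1,876,155.00.
DCL = contribution ÷ (EBIT − I) = R$5,843,655.00 ÷ R$1,876,155.00 = 3.1147.

3.11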